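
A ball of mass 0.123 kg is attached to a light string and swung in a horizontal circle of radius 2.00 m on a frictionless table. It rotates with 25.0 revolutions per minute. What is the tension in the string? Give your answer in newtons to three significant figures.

ω = 25.0 rev/min × 2π/60 = 2.618 rad/s, so v = ωr = 2.618 × 2.00 = 5.236 m/s.
The tension is the only horizontal force, so it supplies the full centripetal force: T = m v²/r = 0.123 × (5.236)²/2.00 = 0.123 × 27.42/2.00 = 1.686 N.

1.69 N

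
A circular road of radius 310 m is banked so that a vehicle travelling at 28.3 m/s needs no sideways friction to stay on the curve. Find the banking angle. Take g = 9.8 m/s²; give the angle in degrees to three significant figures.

With no friction, the horizontal component of the normal force provides the centripetal force: N sinθ = mv²/r, while N cosθ = mg vertically.
Dividing: tanθ = v²/(r g) = (28.3)²/(310 × 9.8) = 800.9/3038 = 0.2636.
θ = arctan(0.2636) = 14.77°.

14.8°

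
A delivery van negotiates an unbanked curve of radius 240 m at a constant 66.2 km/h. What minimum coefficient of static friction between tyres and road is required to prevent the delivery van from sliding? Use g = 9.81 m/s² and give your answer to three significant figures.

v = 66.2/3.6 = 18.39 m/s.
Friction provides the centripetal force: μ_s m g = m v²/r, so μ_s = v²/(g r) = (18.39)²/(9.81 × 240) = 338.2/2354 = 0.1436.

0.144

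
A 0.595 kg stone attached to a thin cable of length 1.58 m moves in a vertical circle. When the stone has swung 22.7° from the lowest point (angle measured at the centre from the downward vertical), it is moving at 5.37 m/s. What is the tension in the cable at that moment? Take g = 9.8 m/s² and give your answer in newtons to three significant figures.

Take the radial direction toward the centre of the circle as positive. The component of the weight along the string toward the centre is −mg cos φ (φ measured from the bottom), so Newton's second law along the string gives T − mg cos φ = m v²/r.
cos 22.7° = 0.9225, so T = m(v²/r + g cos φ) = 0.595 × ((5.37)²/1.58 + 9.8 × 0.9225) = 0.595 × (18.25 + (9.041)) = 0.595 × 27.29 = 16.24 N.

16.2 N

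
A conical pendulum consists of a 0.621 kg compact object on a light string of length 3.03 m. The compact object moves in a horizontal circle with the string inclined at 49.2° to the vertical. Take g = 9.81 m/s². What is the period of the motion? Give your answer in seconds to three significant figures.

2.82 s

r = L sinθ = 2.294 m. From T sinθ = mω²r and T cosθ = mg: tanθ = ω²r/g, so ω² = g tanθ / r = g/(L cosθ).
ω = √(g/(L cosθ)) = √(9.81/(3.03 × 0.6534)) = √4.955 = 2.226 rad/s.
Period = 2π/ω = 2.823 s.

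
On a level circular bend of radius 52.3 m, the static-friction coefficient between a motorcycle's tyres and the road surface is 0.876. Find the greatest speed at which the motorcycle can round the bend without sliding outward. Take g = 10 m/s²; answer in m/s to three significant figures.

21.4 m/s

Friction provides the centripetal force on a flat curve. At maximum speed it is at its limiting value: μ_s m g = m v²/r.
Mass cancels: v_max = √(μ_s g r) = √(0.876 × 10.0 × 52.3) = √458.1 = 21.40 m/s.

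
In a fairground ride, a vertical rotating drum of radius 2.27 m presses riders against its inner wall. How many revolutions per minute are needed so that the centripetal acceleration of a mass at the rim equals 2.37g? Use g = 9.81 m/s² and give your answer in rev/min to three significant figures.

Require ω²r = 2.37g, so ω = √(2.37 × 9.81/2.27) = 3.200 rad/s.
In rev/min: ω × 60/(2π) = 3.200 × 60/(2π) = 30.56 rev/min.

30.6 rev/min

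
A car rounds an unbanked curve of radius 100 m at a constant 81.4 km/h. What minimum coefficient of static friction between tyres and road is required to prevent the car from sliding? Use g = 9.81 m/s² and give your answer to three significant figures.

v = 81.4/3.6 = 22.61 m/s.
Friction provides the centripetal force: μ_s m g = m v²/r, so μ_s = v²/(g r) = (22.61)²/(9.81 × 100) = 511.3/981.0 = 0.5212.

0.521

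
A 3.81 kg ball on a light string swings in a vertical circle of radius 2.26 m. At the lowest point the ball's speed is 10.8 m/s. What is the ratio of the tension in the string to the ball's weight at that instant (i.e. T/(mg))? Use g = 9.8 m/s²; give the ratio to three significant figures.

At the bottom, T − mg = mv²/r, so T = m(v²/r + g) and T/(mg) = v²/(rg) + 1 = (10.8)²/(2.26 × 9.8) + 1 = 5.266 + 1 = 6.266.

6.27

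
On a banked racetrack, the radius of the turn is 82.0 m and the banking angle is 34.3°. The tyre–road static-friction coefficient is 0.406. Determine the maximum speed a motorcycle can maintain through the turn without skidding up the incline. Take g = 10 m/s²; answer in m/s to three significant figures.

35.1 m/s

At the maximum speed, friction acts down the slope at its limiting value f = μN. Radially (horizontal, toward centre): N sinθ + μN cosθ = mv²/r. Vertically: N cosθ − μN sinθ = mg.
Dividing: v² = r g (sinθ + μcosθ)/(cosθ − μsinθ).
sinθ + μcosθ = 0.5635 + 0.406×0.8261 = 0.8989; cosθ − μsinθ = 0.8261 − 0.406×0.5635 = 0.5973.
v² = 82.0 × 10.0 × 0.8989/0.5973 = 1234 m²/s², so v = 35.13 m/s.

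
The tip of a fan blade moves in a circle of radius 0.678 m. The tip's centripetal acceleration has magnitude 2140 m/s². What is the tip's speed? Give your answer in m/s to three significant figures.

38.1 m/s

a_c = v²/r ⇒ v = √(a_c · r) = √(2140 × 0.678) = √1451 = 38.09 m/s.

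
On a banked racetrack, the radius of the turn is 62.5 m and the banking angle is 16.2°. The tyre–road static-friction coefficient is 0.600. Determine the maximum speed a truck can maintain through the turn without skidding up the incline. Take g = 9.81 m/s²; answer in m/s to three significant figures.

25.7 m/s

At the maximum speed, friction acts down the slope at its limiting value f = μN. Radially (horizontal, toward centre): N sinθ + μN cosθ = mv²/r. Vertically: N cosθ − μN sinθ = mg.
Dividing: v² = r g (sinθ + μcosθ)/(cosθ − μsinθ).
sinθ + μcosθ = 0.2790 + 0.600×0.9603 = 0.8552; cosθ − μsinθ = 0.9603 − 0.600×0.2790 = 0.7929.
v² = 62.5 × 9.81 × 0.8552/0.7929 = 661.3 m²/s², so v = 25.72 m/s.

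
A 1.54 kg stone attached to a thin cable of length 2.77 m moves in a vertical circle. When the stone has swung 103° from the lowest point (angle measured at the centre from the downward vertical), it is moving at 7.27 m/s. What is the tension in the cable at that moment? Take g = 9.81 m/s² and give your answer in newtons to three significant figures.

26.0 N

Take the radial direction toward the centre of the circle as positive. The component of the weight along the string toward the centre is −mg cos φ (φ measured from the bottom), so Newton's second law along the string gives T − mg cos φ = m v²/r.
cos 103° = -0.2250, so T = m(v²/r + g cos φ) = 1.54 × ((7.27)²/2.77 + 9.81 × -0.2250) = 1.54 × (19.08 + (-2.207)) = 1.54 × 16.87 = 25.99 N.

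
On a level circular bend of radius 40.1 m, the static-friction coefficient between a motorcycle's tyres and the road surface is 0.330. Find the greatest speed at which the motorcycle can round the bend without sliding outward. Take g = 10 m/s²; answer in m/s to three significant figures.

On a flat curve, static friction is the only horizontal force, so it must supply the full centripetal force: μ_s m g = m v²/r.
Mass cancels: v_max = √(μ_s g r) = √(0.330 × 10.0 × 40.1) = √132.3 = 11.50 m/s.

11.5 m/s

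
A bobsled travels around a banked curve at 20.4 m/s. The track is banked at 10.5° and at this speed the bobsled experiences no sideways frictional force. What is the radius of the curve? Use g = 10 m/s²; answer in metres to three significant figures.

Frictionless banking: tanθ = v²/(rg), so r = v²/(g tanθ).
r = (20.4)²/(10.0 × tan 10.5°) = 416.2/(10.0 × 0.1853) = 416.2/1.853 = 224.5 m.

225 m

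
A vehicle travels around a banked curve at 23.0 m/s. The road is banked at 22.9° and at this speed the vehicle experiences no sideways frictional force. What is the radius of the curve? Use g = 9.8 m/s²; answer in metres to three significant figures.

Frictionless banking: tanθ = v²/(rg), so r = v²/(g tanθ).
r = (23.0)²/(9.8 × tan 22.9°) = 529.0/(9.8 × 0.4224) = 529.0/4.140 = 127.8 m.

128 m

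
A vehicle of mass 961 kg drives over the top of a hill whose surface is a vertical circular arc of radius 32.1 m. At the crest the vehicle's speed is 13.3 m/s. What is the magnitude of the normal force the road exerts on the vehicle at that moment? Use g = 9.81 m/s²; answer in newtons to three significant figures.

At the crest the centripetal acceleration points downward (toward the centre of the arc), so mg − N = mv²/r.
N = m(g − v²/r) = 961 × (9.81 − (13.3)²/32.1) = 961 × (9.81 − 5.511) = 961 × 4.299 = 4132 N.

4130 N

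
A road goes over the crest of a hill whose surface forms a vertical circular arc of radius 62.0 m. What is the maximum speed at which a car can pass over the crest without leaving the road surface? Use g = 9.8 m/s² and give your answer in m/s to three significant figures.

At the crest the centre of the circle is below the car, so the net downward (centripetal) force is mg − N = mv²/r.
The car leaves the road when N → 0, giving v_max = √(g r) = √(9.8 × 62.0) = 24.65 m/s.

24.6 m/s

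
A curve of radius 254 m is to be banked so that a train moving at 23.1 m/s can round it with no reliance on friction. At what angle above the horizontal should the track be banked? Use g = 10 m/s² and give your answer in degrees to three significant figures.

With no friction, the horizontal component of the normal force provides the centripetal force: N sinθ = mv²/r, while N cosθ = mg vertically.
Dividing: tanθ = v²/(r g) = (23.1)²/(254 × 10.0) = 533.6/2540 = 0.2101.
θ = arctan(0.2101) = 11.86°.

11.9°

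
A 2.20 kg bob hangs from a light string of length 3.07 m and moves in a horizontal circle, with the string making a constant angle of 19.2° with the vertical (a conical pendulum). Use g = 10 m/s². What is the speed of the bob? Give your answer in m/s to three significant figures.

1.88 m/s

The radius of the circle is r = L sinθ = 3.07 × sin 19.2° = 1.010 m.
Horizontally T sinθ = mv²/r and vertically T cosθ = mg, so tanθ = v²/(rg).
v = √(r g tanθ) = √(1.010 × 10.0 × 0.3482) = √3.516 = 1.875 m/s.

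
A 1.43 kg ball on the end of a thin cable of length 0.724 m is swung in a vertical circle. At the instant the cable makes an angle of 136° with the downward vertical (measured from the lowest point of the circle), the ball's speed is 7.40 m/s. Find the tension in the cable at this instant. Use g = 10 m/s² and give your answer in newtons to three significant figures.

97.9 N

Take the radial direction toward the centre of the circle as positive. The component of the weight along the string toward the centre is −mg cos φ (φ measured from the bottom), so Newton's second law along the string gives T − mg cos φ = m v²/r.
cos 136° = -0.7193, so T = m(v²/r + g cos φ) = 1.43 × ((7.40)²/0.724 + 10.0 × -0.7193) = 1.43 × (75.64 + (-7.193)) = 1.43 × 68.44 = 97.87 N.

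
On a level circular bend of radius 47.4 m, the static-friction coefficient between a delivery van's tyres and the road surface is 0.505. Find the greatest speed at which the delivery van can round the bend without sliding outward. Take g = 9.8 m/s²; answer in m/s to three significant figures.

Friction provides the centripetal force on a flat curve. At maximum speed it is at its limiting value: μ_s m g = m v²/r.
Mass cancels: v_max = √(μ_s g r) = √(0.505 × 9.8 × 47.4) = √234.6 = 15.32 m/s.

15.3 m/s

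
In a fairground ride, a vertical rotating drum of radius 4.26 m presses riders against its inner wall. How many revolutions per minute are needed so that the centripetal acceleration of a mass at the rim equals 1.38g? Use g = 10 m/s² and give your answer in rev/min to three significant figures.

17.2 rev/min

Require ω²r = 1.38g, so ω = √(1.38 × 10.0/4.26) = 1.800 rad/s.
In rev/min: ω × 60/(2π) = 1.800 × 60/(2π) = 17.19 rev/min.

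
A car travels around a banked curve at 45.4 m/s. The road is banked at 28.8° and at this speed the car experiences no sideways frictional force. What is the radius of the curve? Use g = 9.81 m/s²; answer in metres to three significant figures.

Frictionless banking: tanθ = v²/(rg), so r = v²/(g tanθ).
r = (45.4)²/(9.81 × tan 28.8°) = 2061/(9.81 × 0.5498) = 2061/5.393 = 382.2 m.

382 m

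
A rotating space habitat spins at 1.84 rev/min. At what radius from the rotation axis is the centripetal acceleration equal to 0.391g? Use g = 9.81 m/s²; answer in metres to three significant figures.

103 m

ω = 1.84 rev/min × 2π/60 = 0.1927 rad/s.
a_c = ω²r = 0.391g ⇒ r = 0.391 × 9.81 / (0.1927)² = 3.836/0.03713 = 103.3 m.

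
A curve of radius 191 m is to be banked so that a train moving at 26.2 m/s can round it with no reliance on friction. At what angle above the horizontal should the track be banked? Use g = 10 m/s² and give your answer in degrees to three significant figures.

For a frictionless banked turn: horizontally N sinθ = mv²/r and vertically N cosθ = mg.
Dividing: tanθ = v²/(r g) = (26.2)²/(191 × 10.0) = 686.4/1910 = 0.3594.
θ = arctan(0.3594) = 19.77°.

19.8°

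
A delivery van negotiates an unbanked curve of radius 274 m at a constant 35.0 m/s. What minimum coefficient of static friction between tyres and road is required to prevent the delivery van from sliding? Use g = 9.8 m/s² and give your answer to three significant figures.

Friction provides the centripetal force: μ_s m g = m v²/r, so μ_s = v²/(g r) = (35.00)²/(9.8 × 274) = 1225/2685 = 0.4562.

0.456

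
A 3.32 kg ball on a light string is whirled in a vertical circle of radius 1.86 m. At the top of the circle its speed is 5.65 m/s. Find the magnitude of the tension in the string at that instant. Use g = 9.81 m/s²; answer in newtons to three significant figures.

24.4 N

At the top, both T and the weight mg point inward (toward the centre), so T + mg = mv²/r.
T = m(v²/r − g) = 3.32 × ((5.65)²/1.86 − 9.81) = 3.32 × (17.16 − 9.81) = 3.32 × 7.353 = 24.41 N.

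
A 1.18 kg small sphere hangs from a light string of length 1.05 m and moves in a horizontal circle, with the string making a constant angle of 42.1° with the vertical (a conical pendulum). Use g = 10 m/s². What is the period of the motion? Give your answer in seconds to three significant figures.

1.75 s

r = L sinθ = 0.7039 m. From T sinθ = mω²r and T cosθ = mg: tanθ = ω²r/g, so ω² = g tanθ / r = g/(L cosθ).
ω = √(g/(L cosθ)) = √(10.0/(1.05 × 0.7420)) = √12.84 = 3.583 rad/s.
Period = 2π/ω = 1.754 s.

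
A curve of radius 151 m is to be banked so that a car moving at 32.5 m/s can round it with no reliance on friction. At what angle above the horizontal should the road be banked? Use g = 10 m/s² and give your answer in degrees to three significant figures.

For a frictionless banked turn: horizontally N sinθ = mv²/r and vertically N cosθ = mg.
Dividing: tanθ = v²/(r g) = (32.5)²/(151 × 10.0) = 1056/1510 = 0.6995.
θ = arctan(0.6995) = 34.97°.

35.0°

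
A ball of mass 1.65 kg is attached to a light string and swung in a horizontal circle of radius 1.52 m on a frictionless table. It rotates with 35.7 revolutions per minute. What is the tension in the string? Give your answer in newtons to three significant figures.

ω = 35.7 rev/min × 2π/60 = 3.738 rad/s, so v = ωr = 3.738 × 1.52 = 5.683 m/s.
The tension is the only horizontal force, so it supplies the full centripetal force: T = m v²/r = 1.65 × (5.683)²/1.52 = 1.65 × 32.29/1.52 = 35.05 N.

35.1 N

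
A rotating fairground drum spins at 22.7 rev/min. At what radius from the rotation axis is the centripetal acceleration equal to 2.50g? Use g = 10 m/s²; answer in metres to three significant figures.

4.42 m

ω = 22.7 rev/min × 2π/60 = 2.377 rad/s.
a_c = ω²r = 2.50g ⇒ r = 2.50 × 10.0 / (2.377)² = 25.00/5.651 = 4.424 m.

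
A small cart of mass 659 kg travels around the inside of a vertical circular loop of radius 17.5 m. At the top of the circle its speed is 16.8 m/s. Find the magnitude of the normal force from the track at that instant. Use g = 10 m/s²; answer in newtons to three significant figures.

At the top, both N and the weight mg point inward (toward the centre), so N + mg = mv²/r.
N = m(v²/r − g) = 659 × ((16.8)²/17.5 − 10.0) = 659 × (16.13 − 10.0) = 659 × 6.128 = 4038 N.

4040 N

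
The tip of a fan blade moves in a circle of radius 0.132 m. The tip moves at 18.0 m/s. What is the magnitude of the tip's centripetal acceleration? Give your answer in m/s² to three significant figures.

a_c = v²/r = (18.00)²/0.132 = 324.0/0.132 = 2455 m/s².

2450 m/s²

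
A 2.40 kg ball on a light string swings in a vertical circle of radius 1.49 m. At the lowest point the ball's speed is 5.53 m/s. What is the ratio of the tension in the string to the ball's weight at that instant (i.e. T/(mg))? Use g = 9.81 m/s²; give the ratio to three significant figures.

3.09

At the bottom, T − mg = mv²/r, so T = m(v²/r + g) and T/(mg) = v²/(rg) + 1 = (5.53)²/(1.49 × 9.81) + 1 = 2.092 + 1 = 3.092.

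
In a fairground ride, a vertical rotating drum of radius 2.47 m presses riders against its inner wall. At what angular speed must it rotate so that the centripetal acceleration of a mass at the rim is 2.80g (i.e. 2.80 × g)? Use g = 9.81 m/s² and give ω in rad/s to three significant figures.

3.33 rad/s

Centripetal acceleration a_c = ω²r. Setting ω²r = 2.80g:
ω = √(2.80g / r) = √(2.80 × 9.81 / 2.47) = √11.12 = 3.335 rad/s.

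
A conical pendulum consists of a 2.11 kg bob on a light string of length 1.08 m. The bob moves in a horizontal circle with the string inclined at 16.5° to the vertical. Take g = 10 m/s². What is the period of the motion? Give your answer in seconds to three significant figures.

r = L sinθ = 0.3067 m. From T sinθ = mω²r and T cosθ = mg: tanθ = ω²r/g, so ω² = g tanθ / r = g/(L cosθ).
ω = √(g/(L cosθ)) = √(10.0/(1.08 × 0.9588)) = √9.657 = 3.108 rad/s.
Period = 2π/ω = 2.022 s.

2.02 s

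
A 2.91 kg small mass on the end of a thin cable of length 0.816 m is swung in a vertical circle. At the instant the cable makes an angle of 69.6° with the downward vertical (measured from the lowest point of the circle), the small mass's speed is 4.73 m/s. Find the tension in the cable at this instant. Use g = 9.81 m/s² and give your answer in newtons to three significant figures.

89.7 N

Take the radial direction toward the centre of the circle as positive. The component of the weight along the string toward the centre is −mg cos φ (φ measured from the bottom), so Newton's second law along the string gives T − mg cos φ = m v²/r.
cos 69.6° = 0.3486, so T = m(v²/r + g cos φ) = 2.91 × ((4.73)²/0.816 + 9.81 × 0.3486) = 2.91 × (27.42 + (3.419)) = 2.91 × 30.84 = 89.74 N.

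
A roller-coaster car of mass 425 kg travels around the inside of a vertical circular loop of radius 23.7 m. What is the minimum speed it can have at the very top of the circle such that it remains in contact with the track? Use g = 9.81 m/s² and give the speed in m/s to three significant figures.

15.2 m/s

At the top, both weight mg and N point toward the centre: N + mg = mv²/r.
At minimum speed N → 0, so mg = mv_min²/r ⇒ v_min = √(g r) = √(9.81 × 23.7) = 15.25 m/s.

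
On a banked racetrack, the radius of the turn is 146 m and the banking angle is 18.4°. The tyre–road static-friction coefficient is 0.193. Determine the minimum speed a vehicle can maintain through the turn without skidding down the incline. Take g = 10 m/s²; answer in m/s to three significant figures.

13.8 m/s

At the minimum speed, friction acts up the slope at its limiting value f = μN. Radially (horizontal, toward centre): N sinθ − μN cosθ = mv²/r. Vertically: N cosθ + μN sinθ = mg.
Dividing: v² = r g (sinθ − μcosθ)/(cosθ + μsinθ).
sinθ − μcosθ = 0.3156 − 0.193×0.9489 = 0.1325; cosθ + μsinθ = 0.9489 + 0.193×0.3156 = 1.010.
v² = 146 × 10.0 × 0.1325/1.010 = 191.6 m²/s², so v = 13.84 m/s.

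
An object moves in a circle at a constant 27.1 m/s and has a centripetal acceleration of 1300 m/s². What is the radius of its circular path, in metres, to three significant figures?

a_c = v²/r ⇒ r = v²/a_c = (27.1)²/1300 = 734.4/1300 = 0.5649 m.

0.565 m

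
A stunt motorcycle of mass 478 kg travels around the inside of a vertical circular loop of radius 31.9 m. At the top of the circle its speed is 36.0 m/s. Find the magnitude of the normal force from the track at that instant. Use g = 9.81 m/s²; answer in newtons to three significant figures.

At the top, both N and the weight mg point inward (toward the centre), so N + mg = mv²/r.
N = m(v²/r − g) = 478 × ((36.0)²/31.9 − 9.81) = 478 × (40.63 − 9.81) = 478 × 30.82 = 14730 N.

14700 N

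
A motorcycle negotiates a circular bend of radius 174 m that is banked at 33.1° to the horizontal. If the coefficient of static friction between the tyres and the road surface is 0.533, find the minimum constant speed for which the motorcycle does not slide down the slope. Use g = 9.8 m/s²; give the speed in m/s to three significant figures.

12.3 m/s

At the minimum speed, friction acts up the slope at its limiting value f = μN. Radially (horizontal, toward centre): N sinθ − μN cosθ = mv²/r. Vertically: N cosθ + μN sinθ = mg.
Dividing: v² = r g (sinθ − μcosθ)/(cosθ + μsinθ).
sinθ − μcosθ = 0.5461 − 0.533×0.8377 = 0.09960; cosθ + μsinθ = 0.8377 + 0.533×0.5461 = 1.129.
v² = 174 × 9.8 × 0.09960/1.129 = 150.5 m²/s², so v = 12.27 m/s.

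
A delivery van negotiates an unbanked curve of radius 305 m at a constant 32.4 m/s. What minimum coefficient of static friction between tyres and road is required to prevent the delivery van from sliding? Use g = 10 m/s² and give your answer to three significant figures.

0.344

Friction provides the centripetal force: μ_s m g = m v²/r, so μ_s = v²/(g r) = (32.40)²/(10.0 × 305) = 1050/3050 = 0.3442.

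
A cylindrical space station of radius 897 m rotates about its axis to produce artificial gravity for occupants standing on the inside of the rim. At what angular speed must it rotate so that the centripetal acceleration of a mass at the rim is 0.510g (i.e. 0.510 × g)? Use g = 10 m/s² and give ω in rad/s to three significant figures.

Centripetal acceleration a_c = ω²r. Setting ω²r = 0.510g:
ω = √(0.510g / r) = √(0.510 × 10.0 / 897) = √0.005686 = 0.07540 rad/s.

0.0754 rad/s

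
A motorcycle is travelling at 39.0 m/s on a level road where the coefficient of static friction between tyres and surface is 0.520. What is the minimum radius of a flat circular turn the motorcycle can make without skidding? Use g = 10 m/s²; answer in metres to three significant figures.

At the limit, μ_s m g = m v²/r, so r_min = v²/(μ_s g) = (39.0)²/(0.520 × 10.0) = 1521/5.200 = 292.5 m.

292 m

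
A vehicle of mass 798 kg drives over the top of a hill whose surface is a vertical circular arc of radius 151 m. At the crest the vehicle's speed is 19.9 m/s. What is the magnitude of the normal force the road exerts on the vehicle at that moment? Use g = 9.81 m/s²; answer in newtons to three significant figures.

At the crest the centripetal acceleration points downward (toward the centre of the arc), so mg − N = mv²/r.
N = m(g − v²/r) = 798 × (9.81 − (19.9)²/151) = 798 × (9.81 − 2.623) = 798 × 7.187 = 5736 N.

5740 N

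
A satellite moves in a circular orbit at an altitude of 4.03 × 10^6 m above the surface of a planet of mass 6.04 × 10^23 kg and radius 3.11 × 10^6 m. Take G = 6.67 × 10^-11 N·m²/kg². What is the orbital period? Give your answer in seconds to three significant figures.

18900 s

r = R + h = 3.11 × 10^6 + 4.03 × 10^6 = 7.140 × 10^6 m. Gravity provides the centripetal force: G M m / r² = m v² / r ⇒ v = √(GM/r) = 2375 m/s.
T = 2πr/v = 2π × 7.140 × 10^6 / 2375 = 18890 s.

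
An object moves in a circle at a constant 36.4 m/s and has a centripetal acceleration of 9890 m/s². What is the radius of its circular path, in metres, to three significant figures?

0.134 m

a_c = v²/r ⇒ r = v²/a_c = (36.4)²/9890 = 1325/9890 = 0.1340 m.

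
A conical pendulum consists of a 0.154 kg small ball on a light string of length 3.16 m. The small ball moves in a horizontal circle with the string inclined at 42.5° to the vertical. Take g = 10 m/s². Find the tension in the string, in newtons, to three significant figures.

Vertically the bob has no acceleration, so T cosθ = mg.
T = mg/cosθ = 0.154 × 10.0 / cos 42.5° = 1.540/0.7373 = 2.089 N.

2.09 N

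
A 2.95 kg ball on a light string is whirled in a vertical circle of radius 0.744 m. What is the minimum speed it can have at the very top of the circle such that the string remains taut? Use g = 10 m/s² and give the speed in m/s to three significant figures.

2.73 m/s

At the highest point the centre is directly below, so both the weight and T act inward: T + mg = mv²/r.
At minimum speed T → 0, so mg = mv_min²/r ⇒ v_min = √(g r) = √(10.0 × 0.744) = 2.728 m/s.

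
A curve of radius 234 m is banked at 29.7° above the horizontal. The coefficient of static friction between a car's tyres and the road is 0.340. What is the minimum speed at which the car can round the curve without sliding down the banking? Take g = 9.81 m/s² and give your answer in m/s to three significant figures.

21.0 m/s

At the minimum speed, friction acts up the slope at its limiting value f = μN. Radially (horizontal, toward centre): N sinθ − μN cosθ = mv²/r. Vertically: N cosθ + μN sinθ = mg.
Dividing: v² = r g (sinθ − μcosθ)/(cosθ + μsinθ).
sinθ − μcosθ = 0.4955 − 0.340×0.8686 = 0.2001; cosθ + μsinθ = 0.8686 + 0.340×0.4955 = 1.037.
v² = 234 × 9.81 × 0.2001/1.037 = 443.0 m²/s², so v = 21.05 m/s.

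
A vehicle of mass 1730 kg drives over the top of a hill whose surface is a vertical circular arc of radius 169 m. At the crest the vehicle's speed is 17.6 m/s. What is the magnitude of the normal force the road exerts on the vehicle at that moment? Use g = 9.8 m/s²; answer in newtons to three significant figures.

13800 N

At the crest the centripetal acceleration points downward (toward the centre of the arc), so mg − N = mv²/r.
N = m(g − v²/r) = 1730 × (9.8 − (17.6)²/169) = 1730 × (9.8 − 1.833) = 1730 × 7.967 = 13780 N.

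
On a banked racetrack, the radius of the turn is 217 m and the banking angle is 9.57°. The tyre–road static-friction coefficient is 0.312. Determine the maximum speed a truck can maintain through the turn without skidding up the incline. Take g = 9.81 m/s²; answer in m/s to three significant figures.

At the maximum speed, friction acts down the slope at its limiting value f = μN. Radially (horizontal, toward centre): N sinθ + μN cosθ = mv²/r. Vertically: N cosθ − μN sinθ = mg.
Dividing: v² = r g (sinθ + μcosθ)/(cosθ − μsinθ).
sinθ + μcosθ = 0.1663 + 0.312×0.9861 = 0.4739; cosθ − μsinθ = 0.9861 − 0.312×0.1663 = 0.9342.
v² = 217 × 9.81 × 0.4739/0.9342 = 1080 m²/s², so v = 32.86 m/s.

32.9 m/s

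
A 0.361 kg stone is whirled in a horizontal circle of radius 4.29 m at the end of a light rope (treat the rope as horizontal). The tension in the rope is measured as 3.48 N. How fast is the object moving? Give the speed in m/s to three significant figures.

T = m v²/r ⇒ v = √(T r / m) = √(3.48 × 4.29 / 0.361) = √41.36 = 6.431 m/s.

6.43 m/s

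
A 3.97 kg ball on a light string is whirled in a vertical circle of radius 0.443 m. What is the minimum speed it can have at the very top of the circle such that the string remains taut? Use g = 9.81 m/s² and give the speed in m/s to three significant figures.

2.08 m/s

At the top, both weight mg and T point toward the centre: T + mg = mv²/r.
At minimum speed T → 0, so mg = mv_min²/r ⇒ v_min = √(g r) = √(9.81 × 0.443) = 2.085 m/s.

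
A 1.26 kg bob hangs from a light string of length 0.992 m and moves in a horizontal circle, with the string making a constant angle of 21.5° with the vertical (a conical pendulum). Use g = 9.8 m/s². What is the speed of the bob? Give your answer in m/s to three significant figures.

The radius of the circle is r = L sinθ = 0.992 × sin 21.5° = 0.3636 m.
Horizontally T sinθ = mv²/r and vertically T cosθ = mg, so tanθ = v²/(rg).
v = √(r g tanθ) = √(0.3636 × 9.8 × 0.3939) = √1.403 = 1.185 m/s.

1.18 m/s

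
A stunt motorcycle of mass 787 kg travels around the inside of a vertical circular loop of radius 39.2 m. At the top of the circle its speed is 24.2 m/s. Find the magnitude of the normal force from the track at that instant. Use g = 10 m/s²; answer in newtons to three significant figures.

3890 N

At the top, both N and the weight mg point inward (toward the centre), so N + mg = mv²/r.
N = m(v²/r − g) = 787 × ((24.2)²/39.2 − 10.0) = 787 × (14.94 − 10.0) = 787 × 4.940 = 3888 N.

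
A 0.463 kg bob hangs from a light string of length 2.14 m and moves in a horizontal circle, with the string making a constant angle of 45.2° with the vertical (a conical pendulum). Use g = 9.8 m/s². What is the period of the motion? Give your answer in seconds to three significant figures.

r = L sinθ = 1.518 m. From T sinθ = mω²r and T cosθ = mg: tanθ = ω²r/g, so ω² = g tanθ / r = g/(L cosθ).
ω = √(g/(L cosθ)) = √(9.8/(2.14 × 0.7046)) = √6.499 = 2.549 rad/s.
Period = 2π/ω = 2.465 s.

2.46 s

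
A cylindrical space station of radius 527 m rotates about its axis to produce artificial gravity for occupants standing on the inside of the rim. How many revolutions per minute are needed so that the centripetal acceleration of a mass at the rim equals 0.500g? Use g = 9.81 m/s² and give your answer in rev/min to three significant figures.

0.921 rev/min

Require ω²r = 0.500g, so ω = √(0.500 × 9.81/527) = 0.09647 rad/s.
In rev/min: ω × 60/(2π) = 0.09647 × 60/(2π) = 0.9213 rev/min.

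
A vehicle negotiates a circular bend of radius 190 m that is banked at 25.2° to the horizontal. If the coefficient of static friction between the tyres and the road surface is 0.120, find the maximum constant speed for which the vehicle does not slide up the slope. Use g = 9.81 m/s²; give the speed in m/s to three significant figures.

34.2 m/s

At the maximum speed, friction acts down the slope at its limiting value f = μN. Radially (horizontal, toward centre): N sinθ + μN cosθ = mv²/r. Vertically: N cosθ − μN sinθ = mg.
Dividing: v² = r g (sinθ + μcosθ)/(cosθ − μsinθ).
sinθ + μcosθ = 0.4258 + 0.120×0.9048 = 0.5344; cosθ − μsinθ = 0.9048 − 0.120×0.4258 = 0.8537.
v² = 190 × 9.81 × 0.5344/0.8537 = 1167 m²/s², so v = 34.16 m/s.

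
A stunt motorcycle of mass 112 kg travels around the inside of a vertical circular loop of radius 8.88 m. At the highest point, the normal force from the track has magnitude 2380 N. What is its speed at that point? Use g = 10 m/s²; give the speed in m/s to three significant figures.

At the top, N + mg = mv²/r, so v = √(r(N/m + g)) = √(8.88 × (2380/112 + 10.0)) = √(8.88 × 31.25) = √277.5 = 16.66 m/s.

16.7 m/s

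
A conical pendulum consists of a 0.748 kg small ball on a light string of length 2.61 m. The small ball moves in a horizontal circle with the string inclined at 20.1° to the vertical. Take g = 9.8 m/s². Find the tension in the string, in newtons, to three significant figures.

7.81 N

Vertically the bob has no acceleration, so T cosθ = mg.
T = mg/cosθ = 0.748 × 9.8 / cos 20.1° = 7.330/0.9391 = 7.806 N.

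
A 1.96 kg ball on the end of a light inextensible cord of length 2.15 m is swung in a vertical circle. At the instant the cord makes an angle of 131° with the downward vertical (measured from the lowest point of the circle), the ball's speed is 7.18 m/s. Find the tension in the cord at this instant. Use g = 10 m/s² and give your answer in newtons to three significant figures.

Take the radial direction toward the centre of the circle as positive. The component of the weight along the string toward the centre is −mg cos φ (φ measured from the bottom), so Newton's second law along the string gives T − mg cos φ = m v²/r.
cos 131° = -0.6561, so T = m(v²/r + g cos φ) = 1.96 × ((7.18)²/2.15 + 10.0 × -0.6561) = 1.96 × (23.98 + (-6.561)) = 1.96 × 17.42 = 34.14 N.

34.1 N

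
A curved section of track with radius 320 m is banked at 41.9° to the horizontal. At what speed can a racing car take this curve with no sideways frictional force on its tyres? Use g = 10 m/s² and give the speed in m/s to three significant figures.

53.6 m/s

On a frictionless banked curve, N sinθ = mv²/r and N cosθ = mg, so tanθ = v²/(rg).
v = √(r g tanθ) = √(320 × 10.0 × tan 41.9°) = √(320 × 10.0 × 0.8972) = √2871 = 53.58 m/s.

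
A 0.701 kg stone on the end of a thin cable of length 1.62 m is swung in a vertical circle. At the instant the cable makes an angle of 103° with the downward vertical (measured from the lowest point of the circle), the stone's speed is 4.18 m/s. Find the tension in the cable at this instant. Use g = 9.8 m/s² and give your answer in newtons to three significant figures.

Take the radial direction toward the centre of the circle as positive. The component of the weight along the string toward the centre is −mg cos φ (φ measured from the bottom), so Newton's second law along the string gives T − mg cos φ = m v²/r.
cos 103° = -0.2250, so T = m(v²/r + g cos φ) = 0.701 × ((4.18)²/1.62 + 9.8 × -0.2250) = 0.701 × (10.79 + (-2.205)) = 0.701 × 8.581 = 6.015 N.

6.02 N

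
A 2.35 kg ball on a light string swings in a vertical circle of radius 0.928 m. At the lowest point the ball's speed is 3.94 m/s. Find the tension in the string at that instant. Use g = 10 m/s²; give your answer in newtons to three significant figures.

62.8 N

At the lowest point, T points up (toward the centre) and the weight mg points down (away from the centre), so the net inward force is T − mg = mv²/r.
T = m(v²/r + g) = 2.35 × ((3.94)²/0.928 + 10.0) = 2.35 × (16.73 + 10.0) = 2.35 × 26.73 = 62.81 N.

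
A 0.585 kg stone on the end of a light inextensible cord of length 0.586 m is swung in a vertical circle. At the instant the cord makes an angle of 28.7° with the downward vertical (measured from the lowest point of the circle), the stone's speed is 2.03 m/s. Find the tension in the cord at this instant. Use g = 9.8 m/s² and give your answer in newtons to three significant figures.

9.14 N

Take the radial direction toward the centre of the circle as positive. The component of the weight along the string toward the centre is −mg cos φ (φ measured from the bottom), so Newton's second law along the string gives T − mg cos φ = m v²/r.
cos 28.7° = 0.8771, so T = m(v²/r + g cos φ) = 0.585 × ((2.03)²/0.586 + 9.8 × 0.8771) = 0.585 × (7.032 + (8.596)) = 0.585 × 15.63 = 9.143 N.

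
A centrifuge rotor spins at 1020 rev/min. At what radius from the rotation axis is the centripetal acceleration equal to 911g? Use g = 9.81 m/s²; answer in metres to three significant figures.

ω = 1020 rev/min × 2π/60 = 106.8 rad/s.
a_c = ω²r = 911g ⇒ r = 911 × 9.81 / (106.8)² = 8937/11410 = 0.7833 m.

0.783 m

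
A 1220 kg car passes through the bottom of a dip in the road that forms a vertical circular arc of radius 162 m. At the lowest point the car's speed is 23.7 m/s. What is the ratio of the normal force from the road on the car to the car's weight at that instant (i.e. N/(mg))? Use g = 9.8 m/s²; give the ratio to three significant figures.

1.35

At the bottom, N − mg = mv²/r, so N = m(v²/r + g) and N/(mg) = v²/(rg) + 1 = (23.7)²/(162 × 9.8) + 1 = 0.3538 + 1 = 1.354.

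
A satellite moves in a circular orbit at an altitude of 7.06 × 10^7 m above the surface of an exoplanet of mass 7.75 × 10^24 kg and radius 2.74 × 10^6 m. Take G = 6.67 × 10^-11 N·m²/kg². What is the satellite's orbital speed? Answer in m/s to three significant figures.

2650 m/s

Orbital radius r = R + h = 2.74 × 10^6 + 7.06 × 10^7 = 7.334 × 10^7 m.
Gravity supplies the centripetal force: G M m / r² = m v² / r, so v = √(GM/r).
v = √(6.67 × 10^-11 × 7.75 × 10^24 / 7.334 × 10^7) = √(7.048 × 10^6) = 2655 m/s.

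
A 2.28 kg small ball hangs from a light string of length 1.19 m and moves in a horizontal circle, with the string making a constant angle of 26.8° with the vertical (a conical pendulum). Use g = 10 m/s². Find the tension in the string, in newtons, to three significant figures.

25.5 N

Vertically the bob has no acceleration, so T cosθ = mg.
T = mg/cosθ = 2.28 × 10.0 / cos 26.8° = 22.80/0.8926 = 25.54 N.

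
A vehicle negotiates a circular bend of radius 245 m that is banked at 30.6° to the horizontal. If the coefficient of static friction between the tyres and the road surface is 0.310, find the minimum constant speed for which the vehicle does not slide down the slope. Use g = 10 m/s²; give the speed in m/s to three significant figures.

At the minimum speed, friction acts up the slope at its limiting value f = μN. Radially (horizontal, toward centre): N sinθ − μN cosθ = mv²/r. Vertically: N cosθ + μN sinθ = mg.
Dividing: v² = r g (sinθ − μcosθ)/(cosθ + μsinθ).
sinθ − μcosθ = 0.5090 − 0.310×0.8607 = 0.2422; cosθ + μsinθ = 0.8607 + 0.310×0.5090 = 1.019.
v² = 245 × 10.0 × 0.2422/1.019 = 582.6 m²/s², so v = 24.14 m/s.

24.1 m/s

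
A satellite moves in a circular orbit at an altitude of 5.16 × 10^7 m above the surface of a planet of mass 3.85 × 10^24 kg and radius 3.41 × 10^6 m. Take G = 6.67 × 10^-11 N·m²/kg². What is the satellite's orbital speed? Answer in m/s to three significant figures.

2160 m/s

Orbital radius r = R + h = 3.41 × 10^6 + 5.16 × 10^7 = 5.501 × 10^7 m.
Gravity supplies the centripetal force: G M m / r² = m v² / r, so v = √(GM/r).
v = √(6.67 × 10^-11 × 3.85 × 10^24 / 5.501 × 10^7) = √(4.668 × 10^6) = 2161 m/s.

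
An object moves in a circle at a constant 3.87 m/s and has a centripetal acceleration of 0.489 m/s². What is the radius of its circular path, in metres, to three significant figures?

30.6 m

a_c = v²/r ⇒ r = v²/a_c = (3.87)²/0.489 = 14.98/0.489 = 30.63 m.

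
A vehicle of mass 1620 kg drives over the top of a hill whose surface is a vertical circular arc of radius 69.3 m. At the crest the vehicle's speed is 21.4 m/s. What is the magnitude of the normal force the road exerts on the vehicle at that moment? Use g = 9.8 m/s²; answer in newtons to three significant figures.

At the crest the centripetal acceleration points downward (toward the centre of the arc), so mg − N = mv²/r.
N = m(g − v²/r) = 1620 × (9.8 − (21.4)²/69.3) = 1620 × (9.8 − 6.608) = 1620 × 3.192 = 5170 N.

5170 N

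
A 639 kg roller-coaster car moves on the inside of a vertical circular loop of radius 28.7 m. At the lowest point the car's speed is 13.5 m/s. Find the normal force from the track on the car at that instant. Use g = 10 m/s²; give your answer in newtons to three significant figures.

At the lowest point, N points up (toward the centre) and the weight mg points down (away from the centre), so the net inward force is N − mg = mv²/r.
N = m(v²/r + g) = 639 × ((13.5)²/28.7 + 10.0) = 639 × (6.350 + 10.0) = 639 × 16.35 = 10450 N.

10400 N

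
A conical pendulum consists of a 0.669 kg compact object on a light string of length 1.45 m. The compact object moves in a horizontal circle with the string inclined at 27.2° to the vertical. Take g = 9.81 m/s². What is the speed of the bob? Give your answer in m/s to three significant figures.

1.83 m/s

The radius of the circle is r = L sinθ = 1.45 × sin 27.2° = 0.6628 m.
Horizontally T sinθ = mv²/r and vertically T cosθ = mg, so tanθ = v²/(rg).
v = √(r g tanθ) = √(0.6628 × 9.81 × 0.5139) = √3.342 = 1.828 m/s.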